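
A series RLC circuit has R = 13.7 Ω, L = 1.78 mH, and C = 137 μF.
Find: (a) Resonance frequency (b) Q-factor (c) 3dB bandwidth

Step 1 — Resonance: ω₀ = 1/√(LC) = 1/√(0.00178·0.000137) = 2025 rad/s.
Step 2 — f₀ = ω₀/(2π) = 322.3 Hz.
Step 3 — Series Q: Q = ω₀L/R = 2025·0.00178/13.7 = 0.2631.
Step 4 — Bandwidth: Δω = ω₀/Q = 7697 rad/s; BW = Δω/(2π) = 1225 Hz.

(a) f₀ = 322.3 Hz  (b) Q = 0.2631  (c) BW = 1225 Hz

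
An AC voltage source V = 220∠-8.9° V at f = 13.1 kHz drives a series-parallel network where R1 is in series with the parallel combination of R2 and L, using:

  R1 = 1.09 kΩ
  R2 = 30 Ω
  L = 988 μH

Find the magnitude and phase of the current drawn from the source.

Step 1 — Angular frequency: ω = 2π·f = 2π·1.31e+04 = 8.231e+04 rad/s.
Step 2 — Component impedances:
  R1: Z = R = 1090 Ω
  R2: Z = R = 30 Ω
  L: Z = jωL = j·8.231e+04·0.000988 = 0 + j81.32 Ω
Step 3 — Parallel branch: R2 || L = 1/(1/R2 + 1/L) = 26.41 + j9.741 Ω.
Step 4 — Series with R1: Z_total = R1 + (R2 || L) = 1116 + j9.741 Ω = 1116∠0.5° Ω.
Step 5 — Source phasor: V = 220∠-8.9° V = 217.4 - j34.04 V.
Step 6 — Ohm's law: I = V / Z_total = (217.4 - j34.04) / (1116 + j9.741) = 0.1944 - j0.03218 A.
Step 7 — Convert to polar: |I| = 0.1971 A, ∠I = -9.4°.

I = 0.1971∠-9.4° A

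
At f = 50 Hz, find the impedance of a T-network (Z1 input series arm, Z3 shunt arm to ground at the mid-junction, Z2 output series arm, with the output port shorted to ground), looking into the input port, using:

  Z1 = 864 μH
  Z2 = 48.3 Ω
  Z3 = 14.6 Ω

Step 1 — Angular frequency: ω = 2π·f = 2π·50 = 314.2 rad/s.
Step 2 — Component impedances:
  Z1: Z = jωL = j·314.2·0.000864 = 0 + j0.2714 Ω
  Z2: Z = R = 48.3 Ω
  Z3: Z = R = 14.6 Ω
Step 3 — With the output port shorted to ground, the output series arm Z2 runs from the junction to ground; the shunt arm Z3 also runs from the junction to ground. They appear in parallel: Z3 || Z2 = 11.21 Ω.
Step 4 — Series with input arm Z1: Z_in = Z1 + (Z3 || Z2) = 11.21 + j0.2714 Ω = 11.21∠1.4° Ω.

Z = 11.21 + j0.2714 Ω = 11.21∠1.4° Ω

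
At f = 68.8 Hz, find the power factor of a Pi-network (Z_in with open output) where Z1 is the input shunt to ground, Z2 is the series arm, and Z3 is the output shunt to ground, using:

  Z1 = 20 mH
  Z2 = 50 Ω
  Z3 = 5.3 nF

Step 1 — Angular frequency: ω = 2π·f = 2π·68.8 = 432.3 rad/s.
Step 2 — Component impedances:
  Z1: Z = jωL = j·432.3·0.02 = 0 + j8.646 Ω
  Z2: Z = R = 50 Ω
  Z3: Z = 1/(jωC) = -j/(ω·C) = 0 - j4.365e+05 Ω
Step 3 — With open output, the series arm Z2 and the output shunt Z3 appear in series to ground: Z2 + Z3 = 50 - j4.365e+05 Ω.
Step 4 — Parallel with input shunt Z1: Z_in = Z1 || (Z2 + Z3) = 1.962e-08 + j8.646 Ω = 8.646∠90.0° Ω.
Step 5 — Power factor: PF = cos(φ) = Re(Z)/|Z| = 1.962e-08/8.646 = 2.269e-09.
Step 6 — Type: Im(Z) = 8.646 ⇒ lagging (phase φ = 90.0°).

PF = 2.269e-09 (lagging, φ = 90.0°)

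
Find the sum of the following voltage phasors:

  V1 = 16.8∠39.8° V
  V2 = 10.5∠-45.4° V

Step 1 — Convert each phasor to rectangular form:
  V1 = 16.8·(cos(39.8°) + j·sin(39.8°)) = 12.91 + j10.75 V
  V2 = 10.5·(cos(-45.4°) + j·sin(-45.4°)) = 7.373 - j7.476 V
Step 2 — Sum components: V_total = 20.28 + j3.278 V.
Step 3 — Convert to polar: |V_total| = 20.54 V, ∠V_total = 9.2°.

V_total = 20.54∠9.2° V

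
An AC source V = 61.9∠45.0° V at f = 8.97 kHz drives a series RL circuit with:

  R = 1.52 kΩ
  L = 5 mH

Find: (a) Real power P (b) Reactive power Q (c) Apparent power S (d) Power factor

Step 1 — Angular frequency: ω = 2π·f = 2π·8970 = 5.636e+04 rad/s.
Step 2 — Component impedances:
  R: Z = R = 1520 Ω
  L: Z = jωL = j·5.636e+04·0.005 = 0 + j281.8 Ω
Step 3 — Series combination: Z_total = R + L = 1520 + j281.8 Ω = 1546∠10.5° Ω.
Step 4 — Source phasor: V = 61.9∠45.0° V = 43.77 + j43.77 V.
Step 5 — Current: I = V / Z = 0.033 + j0.02268 A = 0.04004∠34.5° A.
Step 6 — Complex power: S = V·I* = 2.437 + j0.4518 VA.
Step 7 — Real power: P = Re(S) = 2.437 W.
Step 8 — Reactive power: Q = Im(S) = 0.4518 VAR.
Step 9 — Apparent power: |S| = 2.479 VA.
Step 10 — Power factor: PF = P/|S| = 0.9832 (lagging).

(a) P = 2.437 W  (b) Q = 0.4518 VAR  (c) S = 2.479 VA  (d) PF = 0.9832 (lagging)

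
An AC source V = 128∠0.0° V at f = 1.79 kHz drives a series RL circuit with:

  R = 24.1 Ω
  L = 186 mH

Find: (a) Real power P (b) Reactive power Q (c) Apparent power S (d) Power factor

Step 1 — Angular frequency: ω = 2π·f = 2π·1790 = 1.125e+04 rad/s.
Step 2 — Component impedances:
  R: Z = R = 24.1 Ω
  L: Z = jωL = j·1.125e+04·0.186 = 0 + j2092 Ω
Step 3 — Series combination: Z_total = R + L = 24.1 + j2092 Ω = 2092∠89.3° Ω.
Step 4 — Source phasor: V = 128∠0.0° V = 128 V.
Step 5 — Current: I = V / Z = 0.0007048 - j0.06118 A = 0.06118∠-89.3° A.
Step 6 — Complex power: S = V·I* = 0.09022 + j7.831 VA.
Step 7 — Real power: P = Re(S) = 0.09022 W.
Step 8 — Reactive power: Q = Im(S) = 7.831 VAR.
Step 9 — Apparent power: |S| = 7.832 VA.
Step 10 — Power factor: PF = P/|S| = 0.01152 (lagging).

(a) P = 0.09022 W  (b) Q = 7.831 VAR  (c) S = 7.832 VA  (d) PF = 0.01152 (lagging)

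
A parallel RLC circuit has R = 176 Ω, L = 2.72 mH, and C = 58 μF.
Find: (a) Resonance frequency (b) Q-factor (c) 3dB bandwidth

Step 1 — Resonance: ω₀ = 1/√(LC) = 1/√(0.00272·5.8e-05) = 2518 rad/s.
Step 2 — f₀ = ω₀/(2π) = 400.7 Hz.
Step 3 — Parallel Q: Q = R/(ω₀L) = 176/(2518·0.00272) = 25.7.
Step 4 — Bandwidth: Δω = ω₀/Q = 97.96 rad/s; BW = Δω/(2π) = 15.59 Hz.

(a) f₀ = 400.7 Hz  (b) Q = 25.7  (c) BW = 15.59 Hz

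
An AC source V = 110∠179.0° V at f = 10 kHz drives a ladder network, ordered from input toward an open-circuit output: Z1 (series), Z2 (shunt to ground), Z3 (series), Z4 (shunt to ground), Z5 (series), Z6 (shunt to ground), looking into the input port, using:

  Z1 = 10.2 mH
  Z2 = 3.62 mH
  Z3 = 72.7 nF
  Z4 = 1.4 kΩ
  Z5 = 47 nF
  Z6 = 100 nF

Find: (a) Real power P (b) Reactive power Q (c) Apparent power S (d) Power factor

Step 1 — Angular frequency: ω = 2π·f = 2π·1e+04 = 6.283e+04 rad/s.
Step 2 — Component impedances:
  Z1: Z = jωL = j·6.283e+04·0.0102 = 0 + j640.9 Ω
  Z2: Z = jωL = j·6.283e+04·0.00362 = 0 + j227.5 Ω
  Z3: Z = 1/(jωC) = -j/(ω·C) = 0 - j218.9 Ω
  Z4: Z = R = 1400 Ω
  Z5: Z = 1/(jωC) = -j/(ω·C) = 0 - j338.6 Ω
  Z6: Z = 1/(jωC) = -j/(ω·C) = 0 - j159.2 Ω
Step 3 — Ladder network (open output): work backward from the far end, alternating series and parallel combinations. Z_in = 38.25 + j973.8 Ω = 974.6∠87.8° Ω.
Step 4 — Source phasor: V = 110∠179.0° V = -110 + j1.92 V.
Step 5 — Current: I = V / Z = -0.002461 + j0.1128 A = 0.1129∠91.2° A.
Step 6 — Complex power: S = V·I* = 0.4873 + j12.41 VA.
Step 7 — Real power: P = Re(S) = 0.4873 W.
Step 8 — Reactive power: Q = Im(S) = 12.41 VAR.
Step 9 — Apparent power: |S| = 12.42 VA.
Step 10 — Power factor: PF = P/|S| = 0.03925 (lagging).

(a) P = 0.4873 W  (b) Q = 12.41 VAR  (c) S = 12.42 VA  (d) PF = 0.03925 (lagging)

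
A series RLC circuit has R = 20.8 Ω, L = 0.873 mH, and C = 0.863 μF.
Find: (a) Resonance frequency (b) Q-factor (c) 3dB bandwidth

Step 1 — Resonance: ω₀ = 1/√(LC) = 1/√(0.000873·8.63e-07) = 3.643e+04 rad/s.
Step 2 — f₀ = ω₀/(2π) = 5798 Hz.
Step 3 — Series Q: Q = ω₀L/R = 3.643e+04·0.000873/20.8 = 1.529.
Step 4 — Bandwidth: Δω = ω₀/Q = 2.383e+04 rad/s; BW = Δω/(2π) = 3792 Hz.

(a) f₀ = 5798 Hz  (b) Q = 1.529  (c) BW = 3792 Hz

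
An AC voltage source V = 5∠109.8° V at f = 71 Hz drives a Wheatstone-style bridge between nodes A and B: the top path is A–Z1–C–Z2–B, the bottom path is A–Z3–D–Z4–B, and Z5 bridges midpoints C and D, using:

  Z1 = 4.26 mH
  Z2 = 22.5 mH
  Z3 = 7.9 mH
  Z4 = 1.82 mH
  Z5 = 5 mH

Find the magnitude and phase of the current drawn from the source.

Step 1 — Angular frequency: ω = 2π·f = 2π·71 = 446.1 rad/s.
Step 2 — Component impedances:
  Z1: Z = jωL = j·446.1·0.00426 = 0 + j1.9 Ω
  Z2: Z = jωL = j·446.1·0.0225 = 0 + j10.04 Ω
  Z3: Z = jωL = j·446.1·0.0079 = 0 + j3.524 Ω
  Z4: Z = jωL = j·446.1·0.00182 = 0 + j0.8119 Ω
  Z5: Z = jωL = j·446.1·0.005 = 0 + j2.231 Ω
Step 3 — Bridge requires nodal analysis (the Z5 bridge couples midpoints C and D, so the two paths cannot be reduced to a simple series/parallel combination). Setting node B to ground and injecting 1 A at node A, the 3-node admittance system at A, C, D solves to V_A = Z_AB = 0 + j2.442 Ω = 2.442∠90.0° Ω.
Step 4 — Source phasor: V = 5∠109.8° V = -1.694 + j4.704 V.
Step 5 — Ohm's law: I = V / Z_total = (-1.694 + j4.704) / (0 + j2.442) = 1.927 + j0.6937 A.
Step 6 — Convert to polar: |I| = 2.048 A, ∠I = 19.8°.

I = 2.048∠19.8° A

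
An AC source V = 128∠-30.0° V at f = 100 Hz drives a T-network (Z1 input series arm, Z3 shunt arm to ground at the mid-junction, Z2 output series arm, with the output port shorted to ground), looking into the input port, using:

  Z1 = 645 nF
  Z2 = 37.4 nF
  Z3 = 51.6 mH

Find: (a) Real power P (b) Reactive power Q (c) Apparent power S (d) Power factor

Step 1 — Angular frequency: ω = 2π·f = 2π·100 = 628.3 rad/s.
Step 2 — Component impedances:
  Z1: Z = 1/(jωC) = -j/(ω·C) = 0 - j2468 Ω
  Z2: Z = 1/(jωC) = -j/(ω·C) = 0 - j4.255e+04 Ω
  Z3: Z = jωL = j·628.3·0.0516 = 0 + j32.42 Ω
Step 3 — With the output port shorted to ground, the output series arm Z2 runs from the junction to ground; the shunt arm Z3 also runs from the junction to ground. They appear in parallel: Z3 || Z2 = 0 + j32.45 Ω.
Step 4 — Series with input arm Z1: Z_in = Z1 + (Z3 || Z2) = 0 - j2435 Ω = 2435∠-90.0° Ω.
Step 5 — Source phasor: V = 128∠-30.0° V = 110.9 - j64 V.
Step 6 — Current: I = V / Z = 0.02628 + j0.04552 A = 0.05257∠60.0° A.
Step 7 — Complex power: S = V·I* = 0 - j6.728 VA.
Step 8 — Real power: P = Re(S) = 0 W.
Step 9 — Reactive power: Q = Im(S) = -6.728 VAR.
Step 10 — Apparent power: |S| = 6.728 VA.
Step 11 — Power factor: PF = P/|S| = 0 (leading).

(a) P = 0 W  (b) Q = -6.728 VAR  (c) S = 6.728 VA  (d) PF = 0 (leading)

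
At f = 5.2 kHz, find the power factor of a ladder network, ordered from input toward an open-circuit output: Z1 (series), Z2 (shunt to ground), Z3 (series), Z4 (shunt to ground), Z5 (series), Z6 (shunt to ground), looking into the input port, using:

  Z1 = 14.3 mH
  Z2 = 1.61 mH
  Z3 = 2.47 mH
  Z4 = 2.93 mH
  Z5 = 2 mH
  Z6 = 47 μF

Step 1 — Angular frequency: ω = 2π·f = 2π·5200 = 3.267e+04 rad/s.
Step 2 — Component impedances:
  Z1: Z = jωL = j·3.267e+04·0.0143 = 0 + j467.2 Ω
  Z2: Z = jωL = j·3.267e+04·0.00161 = 0 + j52.6 Ω
  Z3: Z = jωL = j·3.267e+04·0.00247 = 0 + j80.7 Ω
  Z4: Z = jωL = j·3.267e+04·0.00293 = 0 + j95.73 Ω
  Z5: Z = jωL = j·3.267e+04·0.002 = 0 + j65.35 Ω
  Z6: Z = 1/(jωC) = -j/(ω·C) = 0 - j0.6512 Ω
Step 3 — Ladder network (open output): work backward from the far end, alternating series and parallel combinations. Z_in = 0 + j503.7 Ω = 503.7∠90.0° Ω.
Step 4 — Power factor: PF = cos(φ) = Re(Z)/|Z| = 0/503.7 = 0.
Step 5 — Type: Im(Z) = 503.7 ⇒ lagging (phase φ = 90.0°).

PF = 0 (lagging, φ = 90.0°)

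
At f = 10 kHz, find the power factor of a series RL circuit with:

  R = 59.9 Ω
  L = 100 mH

Step 1 — Angular frequency: ω = 2π·f = 2π·1e+04 = 6.283e+04 rad/s.
Step 2 — Component impedances:
  R: Z = R = 59.9 Ω
  L: Z = jωL = j·6.283e+04·0.1 = 0 + j6283 Ω
Step 3 — Series combination: Z_total = R + L = 59.9 + j6283 Ω = 6283∠89.5° Ω.
Step 4 — Power factor: PF = cos(φ) = Re(Z)/|Z| = 59.9/6283.5 = 0.009533.
Step 5 — Type: Im(Z) = 6283 ⇒ lagging (phase φ = 89.5°).

PF = 0.009533 (lagging, φ = 89.5°)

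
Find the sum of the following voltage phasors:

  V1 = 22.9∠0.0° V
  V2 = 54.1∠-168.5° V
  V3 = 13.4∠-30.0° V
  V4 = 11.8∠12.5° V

Step 1 — Convert each phasor to rectangular form:
  V1 = 22.9·(cos(0.0°) + j·sin(0.0°)) = 22.9 V
  V2 = 54.1·(cos(-168.5°) + j·sin(-168.5°)) = -53.01 - j10.79 V
  V3 = 13.4·(cos(-30.0°) + j·sin(-30.0°)) = 11.6 - j6.7 V
  V4 = 11.8·(cos(12.5°) + j·sin(12.5°)) = 11.52 + j2.554 V
Step 2 — Sum components: V_total = -6.989 - j14.93 V.
Step 3 — Convert to polar: |V_total| = 16.49 V, ∠V_total = -115.1°.

V_total = 16.49∠-115.1° V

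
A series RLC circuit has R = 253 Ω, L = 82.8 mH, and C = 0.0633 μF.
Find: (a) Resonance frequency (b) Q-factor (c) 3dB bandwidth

Step 1 — Resonance: ω₀ = 1/√(LC) = 1/√(0.0828·6.33e-08) = 1.381e+04 rad/s.
Step 2 — f₀ = ω₀/(2π) = 2198 Hz.
Step 3 — Series Q: Q = ω₀L/R = 1.381e+04·0.0828/253 = 4.521.
Step 4 — Bandwidth: Δω = ω₀/Q = 3056 rad/s; BW = Δω/(2π) = 486.3 Hz.

(a) f₀ = 2198 Hz  (b) Q = 4.521  (c) BW = 486.3 Hz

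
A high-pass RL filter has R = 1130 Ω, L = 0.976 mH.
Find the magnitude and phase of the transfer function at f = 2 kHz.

Step 1 — Angular frequency: ω = 2π·2000 = 1.257e+04 rad/s.
Step 2 — Transfer function: H(jω) = jωL/(R + jωL).
Step 3 — Numerator jωL = j·12.26; denominator R + jωL = 1130 + j12.26.
Step 4 — H = 0.0001178 + j0.01085.
Step 5 — Magnitude: |H| = 0.01085 (-39.3 dB); phase: φ = 89.4°.

|H| = 0.01085 (-39.3 dB), φ = 89.4°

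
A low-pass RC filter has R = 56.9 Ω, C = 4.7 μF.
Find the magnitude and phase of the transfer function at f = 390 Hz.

Step 1 — Angular frequency: ω = 2π·390 = 2450 rad/s.
Step 2 — Transfer function: H(jω) = 1/(1 + jωRC).
Step 3 — Denominator: 1 + jωRC = 1 + j·2450·56.9·4.7e-06 = 1 + j0.6553.
Step 4 — H = 0.6996 - j0.4584.
Step 5 — Magnitude: |H| = 0.8364 (-1.6 dB); phase: φ = -33.2°.

|H| = 0.8364 (-1.6 dB), φ = -33.2°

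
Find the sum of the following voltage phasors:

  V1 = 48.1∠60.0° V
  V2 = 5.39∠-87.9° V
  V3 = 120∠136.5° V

Step 1 — Convert each phasor to rectangular form:
  V1 = 48.1·(cos(60.0°) + j·sin(60.0°)) = 24.05 + j41.66 V
  V2 = 5.39·(cos(-87.9°) + j·sin(-87.9°)) = 0.1975 - j5.386 V
  V3 = 120·(cos(136.5°) + j·sin(136.5°)) = -87.04 + j82.6 V
Step 2 — Sum components: V_total = -62.8 + j118.9 V.
Step 3 — Convert to polar: |V_total| = 134.4 V, ∠V_total = 117.8°.

V_total = 134.4∠117.8° V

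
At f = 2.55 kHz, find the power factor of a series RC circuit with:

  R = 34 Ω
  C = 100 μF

Step 1 — Angular frequency: ω = 2π·f = 2π·2550 = 1.602e+04 rad/s.
Step 2 — Component impedances:
  R: Z = R = 34 Ω
  C: Z = 1/(jωC) = -j/(ω·C) = 0 - j0.6241 Ω
Step 3 — Series combination: Z_total = R + C = 34 - j0.6241 Ω = 34.01∠-1.1° Ω.
Step 4 — Power factor: PF = cos(φ) = Re(Z)/|Z| = 34/34.006 = 0.9998.
Step 5 — Type: Im(Z) = -0.6241 ⇒ leading (phase φ = -1.1°).

PF = 0.9998 (leading, φ = -1.1°)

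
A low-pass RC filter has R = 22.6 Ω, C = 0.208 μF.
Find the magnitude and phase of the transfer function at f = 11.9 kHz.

Step 1 — Angular frequency: ω = 2π·1.19e+04 = 7.477e+04 rad/s.
Step 2 — Transfer function: H(jω) = 1/(1 + jωRC).
Step 3 — Denominator: 1 + jωRC = 1 + j·7.477e+04·22.6·2.08e-07 = 1 + j0.3515.
Step 4 — H = 0.89 - j0.3128.
Step 5 — Magnitude: |H| = 0.9434 (-0.5 dB); phase: φ = -19.4°.

|H| = 0.9434 (-0.5 dB), φ = -19.4°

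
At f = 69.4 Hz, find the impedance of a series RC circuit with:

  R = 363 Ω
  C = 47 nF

Step 1 — Angular frequency: ω = 2π·f = 2π·69.4 = 436.1 rad/s.
Step 2 — Component impedances:
  R: Z = R = 363 Ω
  C: Z = 1/(jωC) = -j/(ω·C) = 0 - j4.879e+04 Ω
Step 3 — Series combination: Z_total = R + C = 363 - j4.879e+04 Ω = 4.879e+04∠-89.6° Ω.

Z = 363 - j4.879e+04 Ω = 4.879e+04∠-89.6° Ω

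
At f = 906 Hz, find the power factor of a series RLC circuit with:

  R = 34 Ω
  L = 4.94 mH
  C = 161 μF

Step 1 — Angular frequency: ω = 2π·f = 2π·906 = 5693 rad/s.
Step 2 — Component impedances:
  R: Z = R = 34 Ω
  L: Z = jωL = j·5693·0.00494 = 0 + j28.12 Ω
  C: Z = 1/(jωC) = -j/(ω·C) = 0 - j1.091 Ω
Step 3 — Series combination: Z_total = R + L + C = 34 + j27.03 Ω = 43.44∠38.5° Ω.
Step 4 — Power factor: PF = cos(φ) = Re(Z)/|Z| = 34/43.435 = 0.7828.
Step 5 — Type: Im(Z) = 27.03 ⇒ lagging (phase φ = 38.5°).

PF = 0.7828 (lagging, φ = 38.5°)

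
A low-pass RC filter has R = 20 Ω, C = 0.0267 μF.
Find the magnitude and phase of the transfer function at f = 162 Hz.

Step 1 — Angular frequency: ω = 2π·162 = 1018 rad/s.
Step 2 — Transfer function: H(jω) = 1/(1 + jωRC).
Step 3 — Denominator: 1 + jωRC = 1 + j·1018·20·2.67e-08 = 1 + j0.0005435.
Step 4 — H = 1 - j0.0005435.
Step 5 — Magnitude: |H| = 1 (-0.0 dB); phase: φ = -0.0°.

|H| = 1 (-0.0 dB), φ = -0.0°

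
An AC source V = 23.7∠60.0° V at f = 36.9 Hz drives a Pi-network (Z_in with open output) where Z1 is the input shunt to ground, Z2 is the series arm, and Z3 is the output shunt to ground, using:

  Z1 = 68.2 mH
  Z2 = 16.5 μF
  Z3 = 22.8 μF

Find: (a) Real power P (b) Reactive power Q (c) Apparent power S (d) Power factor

Step 1 — Angular frequency: ω = 2π·f = 2π·36.9 = 231.8 rad/s.
Step 2 — Component impedances:
  Z1: Z = jωL = j·231.8·0.0682 = 0 + j15.81 Ω
  Z2: Z = 1/(jωC) = -j/(ω·C) = 0 - j261.4 Ω
  Z3: Z = 1/(jωC) = -j/(ω·C) = 0 - j189.2 Ω
Step 3 — With open output, the series arm Z2 and the output shunt Z3 appear in series to ground: Z2 + Z3 = 0 - j450.6 Ω.
Step 4 — Parallel with input shunt Z1: Z_in = Z1 || (Z2 + Z3) = 0 + j16.39 Ω = 16.39∠90.0° Ω.
Step 5 — Source phasor: V = 23.7∠60.0° V = 11.85 + j20.52 V.
Step 6 — Current: I = V / Z = 1.252 - j0.7231 A = 1.446∠-30.0° A.
Step 7 — Complex power: S = V·I* = 0 + j34.28 VA.
Step 8 — Real power: P = Re(S) = 0 W.
Step 9 — Reactive power: Q = Im(S) = 34.28 VAR.
Step 10 — Apparent power: |S| = 34.28 VA.
Step 11 — Power factor: PF = P/|S| = 0 (lagging).

(a) P = 0 W  (b) Q = 34.28 VAR  (c) S = 34.28 VA  (d) PF = 0 (lagging)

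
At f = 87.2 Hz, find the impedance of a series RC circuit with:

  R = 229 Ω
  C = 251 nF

Step 1 — Angular frequency: ω = 2π·f = 2π·87.2 = 547.9 rad/s.
Step 2 — Component impedances:
  R: Z = R = 229 Ω
  C: Z = 1/(jωC) = -j/(ω·C) = 0 - j7272 Ω
Step 3 — Series combination: Z_total = R + C = 229 - j7272 Ω = 7275∠-88.2° Ω.

Z = 229 - j7272 Ω = 7275∠-88.2° Ω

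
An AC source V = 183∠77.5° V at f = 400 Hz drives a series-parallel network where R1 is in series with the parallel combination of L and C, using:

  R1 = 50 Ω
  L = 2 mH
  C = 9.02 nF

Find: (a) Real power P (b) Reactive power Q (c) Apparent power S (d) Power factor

Step 1 — Angular frequency: ω = 2π·f = 2π·400 = 2513 rad/s.
Step 2 — Component impedances:
  R1: Z = R = 50 Ω
  L: Z = jωL = j·2513·0.002 = 0 + j5.027 Ω
  C: Z = 1/(jωC) = -j/(ω·C) = 0 - j4.411e+04 Ω
Step 3 — Parallel branch: L || C = 1/(1/L + 1/C) = 0 + j5.027 Ω.
Step 4 — Series with R1: Z_total = R1 + (L || C) = 50 + j5.027 Ω = 50.25∠5.7° Ω.
Step 5 — Source phasor: V = 183∠77.5° V = 39.61 + j178.7 V.
Step 6 — Current: I = V / Z = 1.14 + j3.459 A = 3.642∠71.8° A.
Step 7 — Complex power: S = V·I* = 663.1 + j66.67 VA.
Step 8 — Real power: P = Re(S) = 663.1 W.
Step 9 — Reactive power: Q = Im(S) = 66.67 VAR.
Step 10 — Apparent power: |S| = 666.4 VA.
Step 11 — Power factor: PF = P/|S| = 0.995 (lagging).

(a) P = 663.1 W  (b) Q = 66.67 VAR  (c) S = 666.4 VA  (d) PF = 0.995 (lagging)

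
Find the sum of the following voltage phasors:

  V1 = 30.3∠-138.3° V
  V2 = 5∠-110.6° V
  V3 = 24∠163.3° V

Step 1 — Convert each phasor to rectangular form:
  V1 = 30.3·(cos(-138.3°) + j·sin(-138.3°)) = -22.62 - j20.16 V
  V2 = 5·(cos(-110.6°) + j·sin(-110.6°)) = -1.759 - j4.68 V
  V3 = 24·(cos(163.3°) + j·sin(163.3°)) = -22.99 + j6.897 V
Step 2 — Sum components: V_total = -47.37 - j17.94 V.
Step 3 — Convert to polar: |V_total| = 50.65 V, ∠V_total = -159.3°.

V_total = 50.65∠-159.3° V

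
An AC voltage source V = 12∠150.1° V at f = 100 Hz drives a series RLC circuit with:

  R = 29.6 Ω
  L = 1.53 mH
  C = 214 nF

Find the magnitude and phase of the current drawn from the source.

Step 1 — Angular frequency: ω = 2π·f = 2π·100 = 628.3 rad/s.
Step 2 — Component impedances:
  R: Z = R = 29.6 Ω
  L: Z = jωL = j·628.3·0.00153 = 0 + j0.9613 Ω
  C: Z = 1/(jωC) = -j/(ω·C) = 0 - j7437 Ω
Step 3 — Series combination: Z_total = R + L + C = 29.6 - j7436 Ω = 7436∠-89.8° Ω.
Step 4 — Source phasor: V = 12∠150.1° V = -10.4 + j5.982 V.
Step 5 — Ohm's law: I = V / Z_total = (-10.4 + j5.982) / (29.6 - j7436) = -0.00081 - j0.001396 A.
Step 6 — Convert to polar: |I| = 0.001614 A, ∠I = -120.1°.

I = 0.001614∠-120.1° A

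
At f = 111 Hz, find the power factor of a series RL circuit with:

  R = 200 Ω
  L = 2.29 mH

Step 1 — Angular frequency: ω = 2π·f = 2π·111 = 697.4 rad/s.
Step 2 — Component impedances:
  R: Z = R = 200 Ω
  L: Z = jωL = j·697.4·0.00229 = 0 + j1.597 Ω
Step 3 — Series combination: Z_total = R + L = 200 + j1.597 Ω = 200∠0.5° Ω.
Step 4 — Power factor: PF = cos(φ) = Re(Z)/|Z| = 200/200 = 1.
Step 5 — Type: Im(Z) = 1.597 ⇒ lagging (phase φ = 0.5°).

PF = 1 (lagging, φ = 0.5°)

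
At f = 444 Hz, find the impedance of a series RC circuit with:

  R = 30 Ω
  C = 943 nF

Step 1 — Angular frequency: ω = 2π·f = 2π·444 = 2790 rad/s.
Step 2 — Component impedances:
  R: Z = R = 30 Ω
  C: Z = 1/(jωC) = -j/(ω·C) = 0 - j380.1 Ω
Step 3 — Series combination: Z_total = R + C = 30 - j380.1 Ω = 381.3∠-85.5° Ω.

Z = 30 - j380.1 Ω = 381.3∠-85.5° Ω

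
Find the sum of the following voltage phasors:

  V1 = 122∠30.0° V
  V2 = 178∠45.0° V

Step 1 — Convert each phasor to rectangular form:
  V1 = 122·(cos(30.0°) + j·sin(30.0°)) = 105.7 + j61 V
  V2 = 178·(cos(45.0°) + j·sin(45.0°)) = 125.9 + j125.9 V
Step 2 — Sum components: V_total = 231.5 + j186.9 V.
Step 3 — Convert to polar: |V_total| = 297.5 V, ∠V_total = 38.9°.

V_total = 297.5∠38.9° V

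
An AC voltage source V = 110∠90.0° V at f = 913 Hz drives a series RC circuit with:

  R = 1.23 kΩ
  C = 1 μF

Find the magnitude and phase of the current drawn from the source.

Step 1 — Angular frequency: ω = 2π·f = 2π·913 = 5737 rad/s.
Step 2 — Component impedances:
  R: Z = R = 1230 Ω
  C: Z = 1/(jωC) = -j/(ω·C) = 0 - j174.3 Ω
Step 3 — Series combination: Z_total = R + C = 1230 - j174.3 Ω = 1242∠-8.1° Ω.
Step 4 — Source phasor: V = 110∠90.0° V = 0 + j110 V.
Step 5 — Ohm's law: I = V / Z_total = (0 + j110) / (1230 - j174.3) = -0.01242 + j0.08767 A.
Step 6 — Convert to polar: |I| = 0.08855 A, ∠I = 98.1°.

I = 0.08855∠98.1° A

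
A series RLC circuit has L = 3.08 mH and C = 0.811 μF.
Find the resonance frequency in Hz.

Step 1 — Resonance condition Im(Z)=0 gives ω₀ = 1/√(LC).
Step 2 — ω₀ = 1/√(0.00308·8.11e-07) = 2.001e+04 rad/s.
Step 3 — f₀ = ω₀/(2π) = 3184 Hz.

f₀ = 3184 Hz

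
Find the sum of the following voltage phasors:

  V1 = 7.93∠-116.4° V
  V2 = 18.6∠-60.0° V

Step 1 — Convert each phasor to rectangular form:
  V1 = 7.93·(cos(-116.4°) + j·sin(-116.4°)) = -3.526 - j7.103 V
  V2 = 18.6·(cos(-60.0°) + j·sin(-60.0°)) = 9.3 - j16.11 V
Step 2 — Sum components: V_total = 5.774 - j23.21 V.
Step 3 — Convert to polar: |V_total| = 23.92 V, ∠V_total = -76.0°.

V_total = 23.92∠-76.0° V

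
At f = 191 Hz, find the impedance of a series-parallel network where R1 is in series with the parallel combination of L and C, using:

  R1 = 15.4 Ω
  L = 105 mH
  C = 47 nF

Step 1 — Angular frequency: ω = 2π·f = 2π·191 = 1200 rad/s.
Step 2 — Component impedances:
  R1: Z = R = 15.4 Ω
  L: Z = jωL = j·1200·0.105 = 0 + j126 Ω
  C: Z = 1/(jωC) = -j/(ω·C) = 0 - j1.773e+04 Ω
Step 3 — Parallel branch: L || C = 1/(1/L + 1/C) = 0 + j126.9 Ω.
Step 4 — Series with R1: Z_total = R1 + (L || C) = 15.4 + j126.9 Ω = 127.8∠83.1° Ω.

Z = 15.4 + j126.9 Ω = 127.8∠83.1° Ω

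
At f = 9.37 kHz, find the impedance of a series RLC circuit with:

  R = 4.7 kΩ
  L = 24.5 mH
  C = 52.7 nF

Step 1 — Angular frequency: ω = 2π·f = 2π·9370 = 5.887e+04 rad/s.
Step 2 — Component impedances:
  R: Z = R = 4700 Ω
  L: Z = jωL = j·5.887e+04·0.0245 = 0 + j1442 Ω
  C: Z = 1/(jωC) = -j/(ω·C) = 0 - j322.3 Ω
Step 3 — Series combination: Z_total = R + L + C = 4700 + j1120 Ω = 4832∠13.4° Ω.

Z = 4700 + j1120 Ω = 4832∠13.4° Ω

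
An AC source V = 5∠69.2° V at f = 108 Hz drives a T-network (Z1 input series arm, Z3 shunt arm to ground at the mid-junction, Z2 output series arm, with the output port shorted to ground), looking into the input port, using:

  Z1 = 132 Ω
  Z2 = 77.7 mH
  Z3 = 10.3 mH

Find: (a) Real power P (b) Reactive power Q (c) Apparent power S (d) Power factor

Step 1 — Angular frequency: ω = 2π·f = 2π·108 = 678.6 rad/s.
Step 2 — Component impedances:
  Z1: Z = R = 132 Ω
  Z2: Z = jωL = j·678.6·0.0777 = 0 + j52.73 Ω
  Z3: Z = jωL = j·678.6·0.0103 = 0 + j6.989 Ω
Step 3 — With the output port shorted to ground, the output series arm Z2 runs from the junction to ground; the shunt arm Z3 also runs from the junction to ground. They appear in parallel: Z3 || Z2 = 0 + j6.171 Ω.
Step 4 — Series with input arm Z1: Z_in = Z1 + (Z3 || Z2) = 132 + j6.171 Ω = 132.1∠2.7° Ω.
Step 5 — Source phasor: V = 5∠69.2° V = 1.776 + j4.674 V.
Step 6 — Current: I = V / Z = 0.01507 + j0.03471 A = 0.03784∠66.5° A.
Step 7 — Complex power: S = V·I* = 0.189 + j0.008835 VA.
Step 8 — Real power: P = Re(S) = 0.189 W.
Step 9 — Reactive power: Q = Im(S) = 0.008835 VAR.
Step 10 — Apparent power: |S| = 0.1892 VA.
Step 11 — Power factor: PF = P/|S| = 0.9989 (lagging).

(a) P = 0.189 W  (b) Q = 0.008835 VAR  (c) S = 0.1892 VA  (d) PF = 0.9989 (lagging)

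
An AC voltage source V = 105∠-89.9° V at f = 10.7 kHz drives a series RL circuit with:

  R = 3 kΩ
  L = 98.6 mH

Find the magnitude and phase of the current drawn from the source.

Step 1 — Angular frequency: ω = 2π·f = 2π·1.07e+04 = 6.723e+04 rad/s.
Step 2 — Component impedances:
  R: Z = R = 3000 Ω
  L: Z = jωL = j·6.723e+04·0.0986 = 0 + j6629 Ω
Step 3 — Series combination: Z_total = R + L = 3000 + j6629 Ω = 7276∠65.7° Ω.
Step 4 — Source phasor: V = 105∠-89.9° V = 0.1833 - j105 V.
Step 5 — Ohm's law: I = V / Z_total = (0.1833 - j105) / (3000 + j6629) = -0.01314 - j0.005973 A.
Step 6 — Convert to polar: |I| = 0.01443 A, ∠I = -155.6°.

I = 0.01443∠-155.6° A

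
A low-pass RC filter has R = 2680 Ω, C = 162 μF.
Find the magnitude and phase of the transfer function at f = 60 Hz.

Step 1 — Angular frequency: ω = 2π·60 = 377 rad/s.
Step 2 — Transfer function: H(jω) = 1/(1 + jωRC).
Step 3 — Denominator: 1 + jωRC = 1 + j·377·2680·0.000162 = 1 + j163.7.
Step 4 — H = 3.733e-05 - j0.006109.
Step 5 — Magnitude: |H| = 0.00611 (-44.3 dB); phase: φ = -89.6°.

|H| = 0.00611 (-44.3 dB), φ = -89.6°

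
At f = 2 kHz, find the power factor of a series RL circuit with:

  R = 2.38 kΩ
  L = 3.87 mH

Step 1 — Angular frequency: ω = 2π·f = 2π·2000 = 1.257e+04 rad/s.
Step 2 — Component impedances:
  R: Z = R = 2380 Ω
  L: Z = jωL = j·1.257e+04·0.00387 = 0 + j48.63 Ω
Step 3 — Series combination: Z_total = R + L = 2380 + j48.63 Ω = 2380∠1.2° Ω.
Step 4 — Power factor: PF = cos(φ) = Re(Z)/|Z| = 2380/2380.5 = 0.9998.
Step 5 — Type: Im(Z) = 48.63 ⇒ lagging (phase φ = 1.2°).

PF = 0.9998 (lagging, φ = 1.2°)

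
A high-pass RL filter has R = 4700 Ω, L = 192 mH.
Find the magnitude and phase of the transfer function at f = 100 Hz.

Step 1 — Angular frequency: ω = 2π·100 = 628.3 rad/s.
Step 2 — Transfer function: H(jω) = jωL/(R + jωL).
Step 3 — Numerator jωL = j·120.6; denominator R + jωL = 4700 + j120.6.
Step 4 — H = 0.0006584 + j0.02565.
Step 5 — Magnitude: |H| = 0.02566 (-31.8 dB); phase: φ = 88.5°.

|H| = 0.02566 (-31.8 dB), φ = 88.5°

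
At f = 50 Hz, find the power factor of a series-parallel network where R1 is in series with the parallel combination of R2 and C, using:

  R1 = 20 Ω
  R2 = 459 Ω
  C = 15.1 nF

Step 1 — Angular frequency: ω = 2π·f = 2π·50 = 314.2 rad/s.
Step 2 — Component impedances:
  R1: Z = R = 20 Ω
  R2: Z = R = 459 Ω
  C: Z = 1/(jωC) = -j/(ω·C) = 0 - j2.108e+05 Ω
Step 3 — Parallel branch: R2 || C = 1/(1/R2 + 1/C) = 459 - j0.9994 Ω.
Step 4 — Series with R1: Z_total = R1 + (R2 || C) = 479 - j0.9994 Ω = 479∠-0.1° Ω.
Step 5 — Power factor: PF = cos(φ) = Re(Z)/|Z| = 479/479 = 1.
Step 6 — Type: Im(Z) = -0.9994 ⇒ leading (phase φ = -0.1°).

PF = 1 (leading, φ = -0.1°)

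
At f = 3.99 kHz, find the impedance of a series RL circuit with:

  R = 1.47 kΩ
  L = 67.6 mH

Step 1 — Angular frequency: ω = 2π·f = 2π·3990 = 2.507e+04 rad/s.
Step 2 — Component impedances:
  R: Z = R = 1470 Ω
  L: Z = jωL = j·2.507e+04·0.0676 = 0 + j1695 Ω
Step 3 — Series combination: Z_total = R + L = 1470 + j1695 Ω = 2243∠49.1° Ω.

Z = 1470 + j1695 Ω = 2243∠49.1° Ω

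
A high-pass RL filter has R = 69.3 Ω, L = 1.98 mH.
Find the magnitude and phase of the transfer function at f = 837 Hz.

Step 1 — Angular frequency: ω = 2π·837 = 5259 rad/s.
Step 2 — Transfer function: H(jω) = jωL/(R + jωL).
Step 3 — Numerator jωL = j·10.41; denominator R + jωL = 69.3 + j10.41.
Step 4 — H = 0.02208 + j0.1469.
Step 5 — Magnitude: |H| = 0.1486 (-16.6 dB); phase: φ = 81.5°.

|H| = 0.1486 (-16.6 dB), φ = 81.5°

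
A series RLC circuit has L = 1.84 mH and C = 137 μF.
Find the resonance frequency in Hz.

Step 1 — Resonance condition Im(Z)=0 gives ω₀ = 1/√(LC).
Step 2 — ω₀ = 1/√(0.00184·0.000137) = 1992 rad/s.
Step 3 — f₀ = ω₀/(2π) = 317 Hz.

f₀ = 317 Hz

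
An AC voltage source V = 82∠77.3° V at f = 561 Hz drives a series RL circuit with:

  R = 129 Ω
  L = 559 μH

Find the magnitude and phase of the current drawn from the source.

Step 1 — Angular frequency: ω = 2π·f = 2π·561 = 3525 rad/s.
Step 2 — Component impedances:
  R: Z = R = 129 Ω
  L: Z = jωL = j·3525·0.000559 = 0 + j1.97 Ω
Step 3 — Series combination: Z_total = R + L = 129 + j1.97 Ω = 129∠0.9° Ω.
Step 4 — Source phasor: V = 82∠77.3° V = 18.03 + j79.99 V.
Step 5 — Ohm's law: I = V / Z_total = (18.03 + j79.99) / (129 + j1.97) = 0.1492 + j0.6178 A.
Step 6 — Convert to polar: |I| = 0.6356 A, ∠I = 76.4°.

I = 0.6356∠76.4° A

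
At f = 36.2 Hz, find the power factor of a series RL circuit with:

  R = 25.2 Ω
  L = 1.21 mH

Step 1 — Angular frequency: ω = 2π·f = 2π·36.2 = 227.5 rad/s.
Step 2 — Component impedances:
  R: Z = R = 25.2 Ω
  L: Z = jωL = j·227.5·0.00121 = 0 + j0.2752 Ω
Step 3 — Series combination: Z_total = R + L = 25.2 + j0.2752 Ω = 25.2∠0.6° Ω.
Step 4 — Power factor: PF = cos(φ) = Re(Z)/|Z| = 25.2/25.202 = 0.9999.
Step 5 — Type: Im(Z) = 0.2752 ⇒ lagging (phase φ = 0.6°).

PF = 0.9999 (lagging, φ = 0.6°)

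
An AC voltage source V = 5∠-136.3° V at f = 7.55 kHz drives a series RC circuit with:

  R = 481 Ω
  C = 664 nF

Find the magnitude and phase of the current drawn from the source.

Step 1 — Angular frequency: ω = 2π·f = 2π·7550 = 4.744e+04 rad/s.
Step 2 — Component impedances:
  R: Z = R = 481 Ω
  C: Z = 1/(jωC) = -j/(ω·C) = 0 - j31.75 Ω
Step 3 — Series combination: Z_total = R + C = 481 - j31.75 Ω = 482∠-3.8° Ω.
Step 4 — Source phasor: V = 5∠-136.3° V = -3.615 - j3.454 V.
Step 5 — Ohm's law: I = V / Z_total = (-3.615 - j3.454) / (481 - j31.75) = -0.007011 - j0.007644 A.
Step 6 — Convert to polar: |I| = 0.01037 A, ∠I = -132.5°.

I = 0.01037∠-132.5° A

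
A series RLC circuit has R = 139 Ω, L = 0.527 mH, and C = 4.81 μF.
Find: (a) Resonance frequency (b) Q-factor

Step 1 — Resonance condition Im(Z)=0 gives ω₀ = 1/√(LC).
Step 2 — ω₀ = 1/√(0.000527·4.81e-06) = 1.986e+04 rad/s.
Step 3 — f₀ = ω₀/(2π) = 3161 Hz.
Step 4 — Series Q: Q = ω₀L/R = 1.986e+04·0.000527/139 = 0.0753.

(a) f₀ = 3161 Hz  (b) Q = 0.0753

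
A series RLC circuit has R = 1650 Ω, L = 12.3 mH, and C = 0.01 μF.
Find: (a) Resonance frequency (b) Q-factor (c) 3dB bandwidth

Step 1 — Resonance condition Im(Z)=0 gives ω₀ = 1/√(LC).
Step 2 — ω₀ = 1/√(0.0123·1e-08) = 9.017e+04 rad/s.
Step 3 — f₀ = ω₀/(2π) = 1.435e+04 Hz.
Step 4 — Series Q: Q = ω₀L/R = 9.017e+04·0.0123/1650 = 0.6722.
Step 5 — 3dB bandwidth: Δω = ω₀/Q = 1.341e+05 rad/s; BW = Δω/(2π) = 2.135e+04 Hz.

(a) f₀ = 1.435e+04 Hz  (b) Q = 0.6722  (c) BW = 2.135e+04 Hz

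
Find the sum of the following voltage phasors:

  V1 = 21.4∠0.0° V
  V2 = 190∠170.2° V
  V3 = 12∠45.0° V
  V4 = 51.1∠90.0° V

Step 1 — Convert each phasor to rectangular form:
  V1 = 21.4·(cos(0.0°) + j·sin(0.0°)) = 21.4 V
  V2 = 190·(cos(170.2°) + j·sin(170.2°)) = -187.2 + j32.34 V
  V3 = 12·(cos(45.0°) + j·sin(45.0°)) = 8.485 + j8.485 V
  V4 = 51.1·(cos(90.0°) + j·sin(90.0°)) = 0 + j51.1 V
Step 2 — Sum components: V_total = -157.3 + j91.93 V.
Step 3 — Convert to polar: |V_total| = 182.2 V, ∠V_total = 149.7°.

V_total = 182.2∠149.7° V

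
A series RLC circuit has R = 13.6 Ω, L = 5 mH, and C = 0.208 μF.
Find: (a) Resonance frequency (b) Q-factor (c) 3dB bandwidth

Step 1 — Resonance condition Im(Z)=0 gives ω₀ = 1/√(LC).
Step 2 — ω₀ = 1/√(0.005·2.08e-07) = 3.101e+04 rad/s.
Step 3 — f₀ = ω₀/(2π) = 4935 Hz.
Step 4 — Series Q: Q = ω₀L/R = 3.101e+04·0.005/13.6 = 11.4.
Step 5 — 3dB bandwidth: Δω = ω₀/Q = 2720 rad/s; BW = Δω/(2π) = 432.9 Hz.

(a) f₀ = 4935 Hz  (b) Q = 11.4  (c) BW = 432.9 Hz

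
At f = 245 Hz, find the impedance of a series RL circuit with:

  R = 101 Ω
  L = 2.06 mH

Step 1 — Angular frequency: ω = 2π·f = 2π·245 = 1539 rad/s.
Step 2 — Component impedances:
  R: Z = R = 101 Ω
  L: Z = jωL = j·1539·0.00206 = 0 + j3.171 Ω
Step 3 — Series combination: Z_total = R + L = 101 + j3.171 Ω = 101∠1.8° Ω.

Z = 101 + j3.171 Ω = 101∠1.8° Ω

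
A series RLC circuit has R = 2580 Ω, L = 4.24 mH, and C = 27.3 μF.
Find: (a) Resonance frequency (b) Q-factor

Step 1 — Resonance condition Im(Z)=0 gives ω₀ = 1/√(LC).
Step 2 — ω₀ = 1/√(0.00424·2.73e-05) = 2939 rad/s.
Step 3 — f₀ = ω₀/(2π) = 467.8 Hz.
Step 4 — Series Q: Q = ω₀L/R = 2939·0.00424/2580 = 0.00483.

(a) f₀ = 467.8 Hz  (b) Q = 0.00483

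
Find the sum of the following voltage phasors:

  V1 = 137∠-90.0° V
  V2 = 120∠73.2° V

Step 1 — Convert each phasor to rectangular form:
  V1 = 137·(cos(-90.0°) + j·sin(-90.0°)) = 0 - j137 V
  V2 = 120·(cos(73.2°) + j·sin(73.2°)) = 34.68 + j114.9 V
Step 2 — Sum components: V_total = 34.68 - j22.12 V.
Step 3 — Convert to polar: |V_total| = 41.14 V, ∠V_total = -32.5°.

V_total = 41.14∠-32.5° V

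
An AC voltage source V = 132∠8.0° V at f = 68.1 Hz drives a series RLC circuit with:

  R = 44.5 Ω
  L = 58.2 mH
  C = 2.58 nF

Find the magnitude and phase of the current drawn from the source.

Step 1 — Angular frequency: ω = 2π·f = 2π·68.1 = 427.9 rad/s.
Step 2 — Component impedances:
  R: Z = R = 44.5 Ω
  L: Z = jωL = j·427.9·0.0582 = 0 + j24.9 Ω
  C: Z = 1/(jωC) = -j/(ω·C) = 0 - j9.058e+05 Ω
Step 3 — Series combination: Z_total = R + L + C = 44.5 - j9.058e+05 Ω = 9.058e+05∠-90.0° Ω.
Step 4 — Source phasor: V = 132∠8.0° V = 130.7 + j18.37 V.
Step 5 — Ohm's law: I = V / Z_total = (130.7 + j18.37) / (44.5 - j9.058e+05) = -2.027e-05 + j0.0001443 A.
Step 6 — Convert to polar: |I| = 0.0001457 A, ∠I = 98.0°.

I = 0.0001457∠98.0° A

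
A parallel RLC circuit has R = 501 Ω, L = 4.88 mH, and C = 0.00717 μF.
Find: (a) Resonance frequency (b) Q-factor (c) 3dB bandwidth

Step 1 — Resonance: ω₀ = 1/√(LC) = 1/√(0.00488·7.17e-09) = 1.691e+05 rad/s.
Step 2 — f₀ = ω₀/(2π) = 2.691e+04 Hz.
Step 3 — Parallel Q: Q = R/(ω₀L) = 501/(1.691e+05·0.00488) = 0.6073.
Step 4 — Bandwidth: Δω = ω₀/Q = 2.784e+05 rad/s; BW = Δω/(2π) = 4.431e+04 Hz.

(a) f₀ = 2.691e+04 Hz  (b) Q = 0.6073  (c) BW = 4.431e+04 Hz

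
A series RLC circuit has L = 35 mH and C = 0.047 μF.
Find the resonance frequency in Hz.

Step 1 — Resonance condition Im(Z)=0 gives ω₀ = 1/√(LC).
Step 2 — ω₀ = 1/√(0.035·4.7e-08) = 2.466e+04 rad/s.
Step 3 — f₀ = ω₀/(2π) = 3924 Hz.

f₀ = 3924 Hz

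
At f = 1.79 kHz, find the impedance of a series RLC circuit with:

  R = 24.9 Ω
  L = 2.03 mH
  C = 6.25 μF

Step 1 — Angular frequency: ω = 2π·f = 2π·1790 = 1.125e+04 rad/s.
Step 2 — Component impedances:
  R: Z = R = 24.9 Ω
  L: Z = jωL = j·1.125e+04·0.00203 = 0 + j22.83 Ω
  C: Z = 1/(jωC) = -j/(ω·C) = 0 - j14.23 Ω
Step 3 — Series combination: Z_total = R + L + C = 24.9 + j8.605 Ω = 26.34∠19.1° Ω.

Z = 24.9 + j8.605 Ω = 26.34∠19.1° Ω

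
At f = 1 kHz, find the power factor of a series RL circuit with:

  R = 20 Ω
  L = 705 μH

Step 1 — Angular frequency: ω = 2π·f = 2π·1000 = 6283 rad/s.
Step 2 — Component impedances:
  R: Z = R = 20 Ω
  L: Z = jωL = j·6283·0.000705 = 0 + j4.43 Ω
Step 3 — Series combination: Z_total = R + L = 20 + j4.43 Ω = 20.48∠12.5° Ω.
Step 4 — Power factor: PF = cos(φ) = Re(Z)/|Z| = 20/20.485 = 0.9763.
Step 5 — Type: Im(Z) = 4.43 ⇒ lagging (phase φ = 12.5°).

PF = 0.9763 (lagging, φ = 12.5°)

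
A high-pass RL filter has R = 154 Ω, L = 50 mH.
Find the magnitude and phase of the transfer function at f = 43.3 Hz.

Step 1 — Angular frequency: ω = 2π·43.3 = 272.1 rad/s.
Step 2 — Transfer function: H(jω) = jωL/(R + jωL).
Step 3 — Numerator jωL = j·13.6; denominator R + jωL = 154 + j13.6.
Step 4 — H = 0.007742 + j0.08765.
Step 5 — Magnitude: |H| = 0.08799 (-21.1 dB); phase: φ = 85.0°.

|H| = 0.08799 (-21.1 dB), φ = 85.0°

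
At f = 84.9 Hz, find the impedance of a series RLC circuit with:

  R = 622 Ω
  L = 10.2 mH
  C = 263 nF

Step 1 — Angular frequency: ω = 2π·f = 2π·84.9 = 533.4 rad/s.
Step 2 — Component impedances:
  R: Z = R = 622 Ω
  L: Z = jωL = j·533.4·0.0102 = 0 + j5.441 Ω
  C: Z = 1/(jωC) = -j/(ω·C) = 0 - j7128 Ω
Step 3 — Series combination: Z_total = R + L + C = 622 - j7122 Ω = 7149∠-85.0° Ω.

Z = 622 - j7122 Ω = 7149∠-85.0° Ω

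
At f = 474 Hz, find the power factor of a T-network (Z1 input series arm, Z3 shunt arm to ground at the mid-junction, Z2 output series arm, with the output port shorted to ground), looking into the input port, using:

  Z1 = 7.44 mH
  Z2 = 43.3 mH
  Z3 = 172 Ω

Step 1 — Angular frequency: ω = 2π·f = 2π·474 = 2978 rad/s.
Step 2 — Component impedances:
  Z1: Z = jωL = j·2978·0.00744 = 0 + j22.16 Ω
  Z2: Z = jωL = j·2978·0.0433 = 0 + j129 Ω
  Z3: Z = R = 172 Ω
Step 3 — With the output port shorted to ground, the output series arm Z2 runs from the junction to ground; the shunt arm Z3 also runs from the junction to ground. They appear in parallel: Z3 || Z2 = 61.89 + j82.55 Ω.
Step 4 — Series with input arm Z1: Z_in = Z1 + (Z3 || Z2) = 61.89 + j104.7 Ω = 121.6∠59.4° Ω.
Step 5 — Power factor: PF = cos(φ) = Re(Z)/|Z| = 61.894/121.64 = 0.5088.
Step 6 — Type: Im(Z) = 104.7 ⇒ lagging (phase φ = 59.4°).

PF = 0.5088 (lagging, φ = 59.4°)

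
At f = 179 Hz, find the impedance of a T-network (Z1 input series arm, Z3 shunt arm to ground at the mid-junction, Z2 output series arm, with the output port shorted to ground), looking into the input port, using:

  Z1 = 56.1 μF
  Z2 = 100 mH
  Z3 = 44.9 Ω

Step 1 — Angular frequency: ω = 2π·f = 2π·179 = 1125 rad/s.
Step 2 — Component impedances:
  Z1: Z = 1/(jωC) = -j/(ω·C) = 0 - j15.85 Ω
  Z2: Z = jωL = j·1125·0.1 = 0 + j112.5 Ω
  Z3: Z = R = 44.9 Ω
Step 3 — With the output port shorted to ground, the output series arm Z2 runs from the junction to ground; the shunt arm Z3 also runs from the junction to ground. They appear in parallel: Z3 || Z2 = 38.73 + j15.46 Ω.
Step 4 — Series with input arm Z1: Z_in = Z1 + (Z3 || Z2) = 38.73 - j0.3882 Ω = 38.73∠-0.6° Ω.

Z = 38.73 - j0.3882 Ω = 38.73∠-0.6° Ω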